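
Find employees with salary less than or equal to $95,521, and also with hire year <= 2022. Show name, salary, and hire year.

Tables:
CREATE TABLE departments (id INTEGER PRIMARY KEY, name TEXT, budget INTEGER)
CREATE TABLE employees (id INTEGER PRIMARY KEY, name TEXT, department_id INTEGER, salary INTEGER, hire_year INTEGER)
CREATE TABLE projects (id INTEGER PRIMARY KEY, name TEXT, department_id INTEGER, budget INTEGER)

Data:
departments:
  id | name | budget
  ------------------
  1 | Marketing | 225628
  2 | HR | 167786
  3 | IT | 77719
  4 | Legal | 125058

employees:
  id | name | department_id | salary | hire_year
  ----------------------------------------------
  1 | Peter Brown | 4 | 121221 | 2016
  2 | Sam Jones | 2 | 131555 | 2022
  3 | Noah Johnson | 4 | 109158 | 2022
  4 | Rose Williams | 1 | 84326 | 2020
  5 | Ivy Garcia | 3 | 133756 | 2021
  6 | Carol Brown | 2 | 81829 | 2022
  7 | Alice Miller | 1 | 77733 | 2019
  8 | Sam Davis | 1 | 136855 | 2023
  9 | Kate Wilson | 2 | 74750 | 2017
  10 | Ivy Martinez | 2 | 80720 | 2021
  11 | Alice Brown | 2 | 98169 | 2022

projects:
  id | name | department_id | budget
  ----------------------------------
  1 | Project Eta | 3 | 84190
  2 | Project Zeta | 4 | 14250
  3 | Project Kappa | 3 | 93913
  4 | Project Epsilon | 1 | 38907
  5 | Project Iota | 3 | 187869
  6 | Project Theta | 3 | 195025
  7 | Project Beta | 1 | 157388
SELECT name, salary, hire_year FROM employees WHERE salary <= 95521 AND hire_year <= 2022

Execution result:
name | salary | hire_year
Rose Williams | 84326 | 2020
Carol Brown | 81829 | 2022
Alice Miller | 77733 | 2019
Kate Wilson | 74750 | 2017
Ivy Martinez | 80720 | 2021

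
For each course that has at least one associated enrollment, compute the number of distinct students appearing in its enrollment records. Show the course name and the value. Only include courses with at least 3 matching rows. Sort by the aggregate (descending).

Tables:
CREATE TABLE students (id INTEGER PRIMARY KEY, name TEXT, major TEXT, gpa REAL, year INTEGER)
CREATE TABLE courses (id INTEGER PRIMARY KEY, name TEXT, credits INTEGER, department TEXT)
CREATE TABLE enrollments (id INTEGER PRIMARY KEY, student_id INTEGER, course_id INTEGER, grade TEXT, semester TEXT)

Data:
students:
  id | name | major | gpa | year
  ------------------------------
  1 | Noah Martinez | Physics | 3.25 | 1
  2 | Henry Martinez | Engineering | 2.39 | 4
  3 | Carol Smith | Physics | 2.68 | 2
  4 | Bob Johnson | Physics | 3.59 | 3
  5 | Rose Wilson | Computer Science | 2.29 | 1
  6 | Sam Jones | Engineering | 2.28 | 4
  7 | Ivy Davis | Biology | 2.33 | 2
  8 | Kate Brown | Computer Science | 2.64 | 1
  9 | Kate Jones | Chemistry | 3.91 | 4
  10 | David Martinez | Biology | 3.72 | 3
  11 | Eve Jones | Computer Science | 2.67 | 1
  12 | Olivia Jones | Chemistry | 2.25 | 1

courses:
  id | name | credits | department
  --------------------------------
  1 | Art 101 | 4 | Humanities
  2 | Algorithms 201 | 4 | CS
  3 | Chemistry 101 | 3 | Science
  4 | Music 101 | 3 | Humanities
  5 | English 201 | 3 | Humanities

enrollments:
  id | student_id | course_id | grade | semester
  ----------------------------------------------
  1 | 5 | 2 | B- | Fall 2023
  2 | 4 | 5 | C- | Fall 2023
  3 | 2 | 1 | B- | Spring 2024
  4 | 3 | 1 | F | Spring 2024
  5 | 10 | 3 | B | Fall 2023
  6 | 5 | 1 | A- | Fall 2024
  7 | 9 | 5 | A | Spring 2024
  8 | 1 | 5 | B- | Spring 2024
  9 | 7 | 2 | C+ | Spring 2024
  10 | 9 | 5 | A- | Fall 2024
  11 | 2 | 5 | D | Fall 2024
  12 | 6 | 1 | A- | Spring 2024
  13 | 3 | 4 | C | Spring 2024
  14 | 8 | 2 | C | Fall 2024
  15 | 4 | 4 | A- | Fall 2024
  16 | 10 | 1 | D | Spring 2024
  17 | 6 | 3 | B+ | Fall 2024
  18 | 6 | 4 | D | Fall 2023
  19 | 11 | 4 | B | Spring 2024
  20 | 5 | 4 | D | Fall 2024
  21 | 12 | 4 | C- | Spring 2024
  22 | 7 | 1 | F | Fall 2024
SELECT p.name, COUNT(DISTINCT c.student_id) AS distinct_student_count FROM enrollments c JOIN courses p ON c.course_id = p.id GROUP BY p.id, p.name HAVING COUNT(*) >= 3 ORDER BY distinct_student_count DESC

Execution result:
name | distinct_student_count
Art 101 | 6
Music 101 | 6
English 201 | 4
Algorithms 201 | 3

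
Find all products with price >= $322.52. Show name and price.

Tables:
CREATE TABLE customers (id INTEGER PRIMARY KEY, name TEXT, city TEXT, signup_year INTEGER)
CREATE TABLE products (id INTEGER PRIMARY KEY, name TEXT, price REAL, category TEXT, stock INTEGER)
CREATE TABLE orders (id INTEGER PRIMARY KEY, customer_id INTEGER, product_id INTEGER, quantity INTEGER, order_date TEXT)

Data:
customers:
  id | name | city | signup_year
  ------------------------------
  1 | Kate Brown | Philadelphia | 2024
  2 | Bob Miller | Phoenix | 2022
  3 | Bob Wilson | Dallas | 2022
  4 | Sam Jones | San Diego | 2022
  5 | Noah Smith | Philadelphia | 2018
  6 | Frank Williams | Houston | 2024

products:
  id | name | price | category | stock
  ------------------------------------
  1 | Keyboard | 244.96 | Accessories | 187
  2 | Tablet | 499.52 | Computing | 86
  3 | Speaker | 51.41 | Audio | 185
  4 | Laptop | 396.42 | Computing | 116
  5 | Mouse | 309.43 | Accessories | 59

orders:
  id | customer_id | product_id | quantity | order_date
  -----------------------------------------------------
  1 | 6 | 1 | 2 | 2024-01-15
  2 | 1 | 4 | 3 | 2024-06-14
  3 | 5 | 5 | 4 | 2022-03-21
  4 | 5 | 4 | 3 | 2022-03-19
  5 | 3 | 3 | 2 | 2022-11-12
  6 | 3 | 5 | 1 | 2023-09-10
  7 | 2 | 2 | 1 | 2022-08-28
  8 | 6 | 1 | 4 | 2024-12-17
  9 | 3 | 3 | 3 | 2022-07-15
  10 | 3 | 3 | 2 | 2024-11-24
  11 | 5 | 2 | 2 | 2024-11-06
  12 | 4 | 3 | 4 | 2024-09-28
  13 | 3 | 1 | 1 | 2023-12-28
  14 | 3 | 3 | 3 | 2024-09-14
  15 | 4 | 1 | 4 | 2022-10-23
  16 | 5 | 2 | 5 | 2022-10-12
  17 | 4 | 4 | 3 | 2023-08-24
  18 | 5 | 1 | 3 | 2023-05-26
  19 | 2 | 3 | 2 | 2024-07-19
SELECT name, price FROM products WHERE price >= 322.52

Execution result:
name | price
Tablet | 499.52
Laptop | 396.42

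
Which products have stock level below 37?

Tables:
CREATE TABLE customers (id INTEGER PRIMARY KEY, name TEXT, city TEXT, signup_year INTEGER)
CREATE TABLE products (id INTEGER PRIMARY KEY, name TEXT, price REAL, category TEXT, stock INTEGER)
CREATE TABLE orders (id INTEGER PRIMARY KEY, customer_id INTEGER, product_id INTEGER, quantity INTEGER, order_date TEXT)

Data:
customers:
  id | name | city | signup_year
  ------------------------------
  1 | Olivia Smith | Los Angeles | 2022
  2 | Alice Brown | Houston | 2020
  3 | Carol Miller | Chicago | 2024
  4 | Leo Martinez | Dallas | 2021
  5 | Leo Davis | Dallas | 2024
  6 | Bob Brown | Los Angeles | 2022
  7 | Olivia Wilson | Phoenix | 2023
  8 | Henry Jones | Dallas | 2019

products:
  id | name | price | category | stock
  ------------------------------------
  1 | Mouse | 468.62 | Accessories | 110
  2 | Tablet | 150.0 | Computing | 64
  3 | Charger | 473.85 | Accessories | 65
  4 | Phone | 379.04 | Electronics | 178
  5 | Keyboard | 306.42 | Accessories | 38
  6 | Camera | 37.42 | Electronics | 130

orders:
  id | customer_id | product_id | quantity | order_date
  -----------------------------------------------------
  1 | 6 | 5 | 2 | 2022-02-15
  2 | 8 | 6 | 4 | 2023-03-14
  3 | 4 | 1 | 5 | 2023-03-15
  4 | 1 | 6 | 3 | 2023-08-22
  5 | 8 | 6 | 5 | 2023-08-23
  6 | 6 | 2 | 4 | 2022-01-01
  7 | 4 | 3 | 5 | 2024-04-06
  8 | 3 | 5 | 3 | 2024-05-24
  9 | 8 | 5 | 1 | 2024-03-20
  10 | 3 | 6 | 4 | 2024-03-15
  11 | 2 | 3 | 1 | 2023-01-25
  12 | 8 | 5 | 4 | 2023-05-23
SELECT name, stock FROM products WHERE stock < 37

Execution result:
(no rows)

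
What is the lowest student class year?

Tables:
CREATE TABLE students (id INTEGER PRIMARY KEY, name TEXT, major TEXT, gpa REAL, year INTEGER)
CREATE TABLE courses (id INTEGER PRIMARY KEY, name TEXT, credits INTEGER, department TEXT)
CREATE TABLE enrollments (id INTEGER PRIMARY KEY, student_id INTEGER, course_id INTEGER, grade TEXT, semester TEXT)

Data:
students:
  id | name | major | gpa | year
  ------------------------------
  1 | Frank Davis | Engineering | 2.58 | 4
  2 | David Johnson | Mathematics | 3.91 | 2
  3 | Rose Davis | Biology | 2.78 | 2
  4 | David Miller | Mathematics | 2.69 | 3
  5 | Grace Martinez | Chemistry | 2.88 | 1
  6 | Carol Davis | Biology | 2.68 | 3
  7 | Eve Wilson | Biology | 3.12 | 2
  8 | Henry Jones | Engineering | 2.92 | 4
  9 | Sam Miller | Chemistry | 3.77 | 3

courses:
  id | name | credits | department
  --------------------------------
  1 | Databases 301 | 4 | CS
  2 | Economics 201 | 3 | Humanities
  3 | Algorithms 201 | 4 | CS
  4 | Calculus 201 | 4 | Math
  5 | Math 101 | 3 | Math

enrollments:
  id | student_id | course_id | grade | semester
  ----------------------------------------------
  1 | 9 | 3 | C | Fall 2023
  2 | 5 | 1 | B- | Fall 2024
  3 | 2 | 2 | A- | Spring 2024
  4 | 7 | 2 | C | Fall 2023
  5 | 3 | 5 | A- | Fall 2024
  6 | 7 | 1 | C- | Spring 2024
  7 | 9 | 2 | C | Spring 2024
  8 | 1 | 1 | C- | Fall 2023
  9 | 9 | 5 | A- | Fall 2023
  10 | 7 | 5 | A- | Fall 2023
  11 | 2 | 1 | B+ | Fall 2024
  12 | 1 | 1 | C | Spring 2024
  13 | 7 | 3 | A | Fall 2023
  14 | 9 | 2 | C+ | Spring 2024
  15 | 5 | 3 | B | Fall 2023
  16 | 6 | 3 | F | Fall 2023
SELECT MIN(year) FROM students

Execution result:
1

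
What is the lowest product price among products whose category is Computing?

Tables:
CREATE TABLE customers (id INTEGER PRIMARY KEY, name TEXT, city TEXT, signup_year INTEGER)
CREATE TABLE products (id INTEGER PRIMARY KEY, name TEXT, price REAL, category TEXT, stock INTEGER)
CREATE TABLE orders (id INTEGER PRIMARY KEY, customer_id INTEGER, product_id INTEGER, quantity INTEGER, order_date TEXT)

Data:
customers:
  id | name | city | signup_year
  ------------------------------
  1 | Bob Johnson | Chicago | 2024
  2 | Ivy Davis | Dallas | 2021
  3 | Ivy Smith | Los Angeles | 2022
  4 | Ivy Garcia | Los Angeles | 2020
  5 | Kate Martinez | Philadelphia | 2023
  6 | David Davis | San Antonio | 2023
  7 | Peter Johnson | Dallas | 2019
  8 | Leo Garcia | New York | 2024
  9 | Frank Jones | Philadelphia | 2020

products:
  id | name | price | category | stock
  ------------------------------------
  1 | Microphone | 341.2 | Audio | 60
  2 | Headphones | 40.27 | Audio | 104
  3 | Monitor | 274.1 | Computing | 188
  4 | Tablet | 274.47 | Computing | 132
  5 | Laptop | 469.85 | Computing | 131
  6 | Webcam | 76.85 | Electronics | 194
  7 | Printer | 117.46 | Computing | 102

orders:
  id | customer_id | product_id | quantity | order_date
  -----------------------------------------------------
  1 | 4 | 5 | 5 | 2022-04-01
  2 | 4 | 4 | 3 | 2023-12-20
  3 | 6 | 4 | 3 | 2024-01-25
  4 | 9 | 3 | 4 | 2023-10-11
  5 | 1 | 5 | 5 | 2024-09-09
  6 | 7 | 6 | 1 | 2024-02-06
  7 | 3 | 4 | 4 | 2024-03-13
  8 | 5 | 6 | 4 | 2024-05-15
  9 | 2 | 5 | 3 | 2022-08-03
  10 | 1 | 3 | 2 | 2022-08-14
SELECT MIN(price) FROM products WHERE category = 'Computing'

Execution result:
117.46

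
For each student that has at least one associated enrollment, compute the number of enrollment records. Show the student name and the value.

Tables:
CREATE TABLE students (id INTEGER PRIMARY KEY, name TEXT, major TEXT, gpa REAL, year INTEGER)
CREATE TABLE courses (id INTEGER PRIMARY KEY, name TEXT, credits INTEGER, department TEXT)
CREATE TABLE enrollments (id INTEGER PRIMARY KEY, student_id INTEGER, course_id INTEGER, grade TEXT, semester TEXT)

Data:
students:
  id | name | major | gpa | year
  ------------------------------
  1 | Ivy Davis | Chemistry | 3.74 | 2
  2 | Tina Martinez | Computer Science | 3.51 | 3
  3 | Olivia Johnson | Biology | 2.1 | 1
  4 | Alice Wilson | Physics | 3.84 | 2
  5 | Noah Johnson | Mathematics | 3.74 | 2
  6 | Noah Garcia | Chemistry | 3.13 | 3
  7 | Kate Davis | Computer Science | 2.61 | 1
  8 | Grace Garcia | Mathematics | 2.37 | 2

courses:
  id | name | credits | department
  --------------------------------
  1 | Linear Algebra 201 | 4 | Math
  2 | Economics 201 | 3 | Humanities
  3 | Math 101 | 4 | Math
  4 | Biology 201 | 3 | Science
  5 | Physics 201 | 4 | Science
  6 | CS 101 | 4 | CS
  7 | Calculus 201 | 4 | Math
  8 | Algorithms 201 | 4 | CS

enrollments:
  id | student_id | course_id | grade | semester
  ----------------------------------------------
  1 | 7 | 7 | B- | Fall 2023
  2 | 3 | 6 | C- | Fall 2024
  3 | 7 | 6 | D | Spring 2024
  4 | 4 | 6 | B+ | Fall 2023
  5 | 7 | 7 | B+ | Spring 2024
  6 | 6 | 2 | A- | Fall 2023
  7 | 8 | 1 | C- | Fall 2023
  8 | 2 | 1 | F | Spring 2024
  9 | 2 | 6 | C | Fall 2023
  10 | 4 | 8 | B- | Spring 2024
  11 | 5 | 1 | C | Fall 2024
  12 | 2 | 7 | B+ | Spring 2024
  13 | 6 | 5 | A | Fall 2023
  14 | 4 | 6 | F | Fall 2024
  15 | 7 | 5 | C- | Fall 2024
SELECT p.name, COUNT(*) AS n FROM enrollments c JOIN students p ON c.student_id = p.id GROUP BY p.id, p.name

Execution result:
name | n
Tina Martinez | 3
Olivia Johnson | 1
Alice Wilson | 3
Noah Johnson | 1
Noah Garcia | 2
Kate Davis | 4
Grace Garcia | 1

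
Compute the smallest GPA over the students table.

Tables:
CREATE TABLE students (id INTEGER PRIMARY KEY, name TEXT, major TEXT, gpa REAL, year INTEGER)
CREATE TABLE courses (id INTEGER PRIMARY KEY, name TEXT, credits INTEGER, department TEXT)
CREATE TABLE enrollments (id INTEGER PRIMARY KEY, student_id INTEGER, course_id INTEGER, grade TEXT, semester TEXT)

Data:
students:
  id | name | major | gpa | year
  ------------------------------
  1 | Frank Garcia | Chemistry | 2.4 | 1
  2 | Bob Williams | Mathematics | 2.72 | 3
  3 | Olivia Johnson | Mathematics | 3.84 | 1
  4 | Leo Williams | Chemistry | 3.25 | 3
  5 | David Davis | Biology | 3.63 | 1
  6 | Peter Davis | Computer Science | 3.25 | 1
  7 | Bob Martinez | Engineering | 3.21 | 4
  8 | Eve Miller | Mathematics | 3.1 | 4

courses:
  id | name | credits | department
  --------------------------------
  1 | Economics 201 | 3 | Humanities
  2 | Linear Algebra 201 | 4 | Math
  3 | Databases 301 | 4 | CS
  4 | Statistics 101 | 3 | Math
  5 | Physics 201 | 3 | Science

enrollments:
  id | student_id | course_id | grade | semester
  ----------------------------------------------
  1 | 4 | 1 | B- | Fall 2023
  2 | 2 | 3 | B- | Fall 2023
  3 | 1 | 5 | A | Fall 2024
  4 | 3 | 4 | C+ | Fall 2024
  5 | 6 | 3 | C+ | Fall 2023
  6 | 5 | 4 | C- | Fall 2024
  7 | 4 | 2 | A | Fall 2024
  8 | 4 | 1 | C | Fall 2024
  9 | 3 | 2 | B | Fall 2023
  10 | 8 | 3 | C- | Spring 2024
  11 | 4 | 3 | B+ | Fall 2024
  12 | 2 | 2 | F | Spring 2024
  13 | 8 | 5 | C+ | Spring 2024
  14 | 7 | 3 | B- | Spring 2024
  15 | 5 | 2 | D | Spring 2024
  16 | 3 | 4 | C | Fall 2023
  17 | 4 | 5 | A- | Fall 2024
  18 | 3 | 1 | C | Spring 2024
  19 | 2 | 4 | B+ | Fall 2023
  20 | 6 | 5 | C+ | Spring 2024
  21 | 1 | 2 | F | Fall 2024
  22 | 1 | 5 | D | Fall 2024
SELECT MIN(gpa) FROM students

Execution result:
2.40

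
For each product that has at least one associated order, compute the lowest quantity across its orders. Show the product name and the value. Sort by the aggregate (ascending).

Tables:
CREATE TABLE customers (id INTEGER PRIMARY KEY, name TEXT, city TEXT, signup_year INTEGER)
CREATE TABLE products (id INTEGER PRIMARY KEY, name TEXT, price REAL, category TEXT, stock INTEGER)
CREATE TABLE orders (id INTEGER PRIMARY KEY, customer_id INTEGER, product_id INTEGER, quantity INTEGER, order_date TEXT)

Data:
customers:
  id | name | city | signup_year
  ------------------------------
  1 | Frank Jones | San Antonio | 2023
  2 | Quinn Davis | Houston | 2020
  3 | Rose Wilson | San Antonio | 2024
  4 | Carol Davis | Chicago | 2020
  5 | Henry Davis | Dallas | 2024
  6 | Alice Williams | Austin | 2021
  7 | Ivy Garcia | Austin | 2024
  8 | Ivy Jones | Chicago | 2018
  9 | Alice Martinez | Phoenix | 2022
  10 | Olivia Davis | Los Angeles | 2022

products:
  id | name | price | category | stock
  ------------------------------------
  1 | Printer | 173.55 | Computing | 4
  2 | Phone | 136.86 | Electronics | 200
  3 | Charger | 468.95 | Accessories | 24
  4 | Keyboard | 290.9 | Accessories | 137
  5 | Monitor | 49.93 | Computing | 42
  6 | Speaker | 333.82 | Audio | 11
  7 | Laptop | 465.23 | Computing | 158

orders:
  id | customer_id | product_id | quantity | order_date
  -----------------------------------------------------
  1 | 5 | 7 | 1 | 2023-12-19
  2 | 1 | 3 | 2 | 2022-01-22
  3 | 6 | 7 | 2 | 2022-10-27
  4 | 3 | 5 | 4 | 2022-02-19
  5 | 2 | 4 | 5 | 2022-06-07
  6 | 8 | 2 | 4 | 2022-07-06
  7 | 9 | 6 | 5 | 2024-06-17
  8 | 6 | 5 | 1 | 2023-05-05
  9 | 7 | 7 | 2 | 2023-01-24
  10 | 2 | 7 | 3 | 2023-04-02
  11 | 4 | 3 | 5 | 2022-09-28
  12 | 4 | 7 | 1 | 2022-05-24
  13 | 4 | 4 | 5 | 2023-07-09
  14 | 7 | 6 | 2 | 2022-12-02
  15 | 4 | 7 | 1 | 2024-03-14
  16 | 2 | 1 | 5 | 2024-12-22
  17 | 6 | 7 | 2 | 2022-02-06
SELECT p.name, MIN(c.quantity) AS min_quantity FROM orders c JOIN products p ON c.product_id = p.id GROUP BY p.id, p.name ORDER BY min_quantity ASC

Execution result:
name | min_quantity
Monitor | 1
Laptop | 1
Charger | 2
Speaker | 2
Phone | 4
Printer | 5
Keyboard | 5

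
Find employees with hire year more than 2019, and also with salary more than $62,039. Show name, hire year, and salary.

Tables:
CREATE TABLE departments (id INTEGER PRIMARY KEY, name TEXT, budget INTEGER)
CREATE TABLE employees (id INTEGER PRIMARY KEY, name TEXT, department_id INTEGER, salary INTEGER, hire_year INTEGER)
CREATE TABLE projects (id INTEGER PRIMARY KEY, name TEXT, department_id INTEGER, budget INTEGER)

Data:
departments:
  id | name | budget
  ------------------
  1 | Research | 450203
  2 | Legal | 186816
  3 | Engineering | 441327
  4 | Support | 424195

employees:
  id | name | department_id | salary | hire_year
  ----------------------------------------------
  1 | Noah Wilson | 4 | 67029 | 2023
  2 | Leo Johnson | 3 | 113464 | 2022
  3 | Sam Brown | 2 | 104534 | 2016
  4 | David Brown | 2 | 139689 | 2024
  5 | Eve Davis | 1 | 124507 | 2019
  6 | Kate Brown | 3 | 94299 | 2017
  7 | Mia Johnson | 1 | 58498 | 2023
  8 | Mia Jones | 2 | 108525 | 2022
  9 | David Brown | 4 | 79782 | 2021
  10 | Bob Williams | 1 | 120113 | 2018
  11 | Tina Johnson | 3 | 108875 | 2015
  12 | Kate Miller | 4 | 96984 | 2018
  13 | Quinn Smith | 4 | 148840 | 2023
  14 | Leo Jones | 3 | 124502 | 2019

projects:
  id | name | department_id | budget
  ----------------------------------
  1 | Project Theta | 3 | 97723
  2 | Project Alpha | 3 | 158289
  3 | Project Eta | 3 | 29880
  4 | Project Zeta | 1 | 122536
SELECT name, hire_year, salary FROM employees WHERE hire_year > 2019 AND salary > 62039

Execution result:
name | hire_year | salary
Noah Wilson | 2023 | 67029
Leo Johnson | 2022 | 113464
David Brown | 2024 | 139689
Mia Jones | 2022 | 108525
David Brown | 2021 | 79782
Quinn Smith | 2023 | 148840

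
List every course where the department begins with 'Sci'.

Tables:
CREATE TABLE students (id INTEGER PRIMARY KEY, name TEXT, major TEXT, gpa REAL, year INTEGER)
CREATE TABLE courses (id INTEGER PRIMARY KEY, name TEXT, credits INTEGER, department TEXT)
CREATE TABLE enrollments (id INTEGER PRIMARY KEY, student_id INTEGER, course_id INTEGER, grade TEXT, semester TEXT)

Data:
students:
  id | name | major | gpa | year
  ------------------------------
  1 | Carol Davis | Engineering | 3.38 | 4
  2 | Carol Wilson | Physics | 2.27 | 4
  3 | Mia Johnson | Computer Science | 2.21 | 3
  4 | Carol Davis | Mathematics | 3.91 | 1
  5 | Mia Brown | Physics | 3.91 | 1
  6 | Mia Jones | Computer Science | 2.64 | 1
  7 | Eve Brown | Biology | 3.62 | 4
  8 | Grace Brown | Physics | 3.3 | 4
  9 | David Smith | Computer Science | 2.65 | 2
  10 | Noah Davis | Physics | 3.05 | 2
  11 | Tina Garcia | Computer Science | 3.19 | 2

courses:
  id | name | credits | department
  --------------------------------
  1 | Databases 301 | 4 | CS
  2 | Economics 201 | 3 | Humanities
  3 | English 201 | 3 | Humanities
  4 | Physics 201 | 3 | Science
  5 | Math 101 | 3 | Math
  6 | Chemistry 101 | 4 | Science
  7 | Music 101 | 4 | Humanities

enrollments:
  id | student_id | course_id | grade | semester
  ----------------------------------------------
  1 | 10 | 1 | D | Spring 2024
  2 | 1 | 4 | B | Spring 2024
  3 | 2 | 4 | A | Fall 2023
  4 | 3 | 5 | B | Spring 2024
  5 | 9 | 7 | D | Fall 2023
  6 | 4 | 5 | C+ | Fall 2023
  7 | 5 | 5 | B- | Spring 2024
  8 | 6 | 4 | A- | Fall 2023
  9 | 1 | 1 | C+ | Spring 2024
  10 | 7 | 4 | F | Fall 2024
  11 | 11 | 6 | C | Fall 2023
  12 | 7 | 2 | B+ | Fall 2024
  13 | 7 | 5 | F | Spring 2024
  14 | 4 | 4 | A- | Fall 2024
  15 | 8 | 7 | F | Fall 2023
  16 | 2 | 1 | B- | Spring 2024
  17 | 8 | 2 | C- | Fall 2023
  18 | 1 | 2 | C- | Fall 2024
SELECT name, department FROM courses WHERE department LIKE 'Sci%'

Execution result:
name | department
Physics 201 | Science
Chemistry 101 | Science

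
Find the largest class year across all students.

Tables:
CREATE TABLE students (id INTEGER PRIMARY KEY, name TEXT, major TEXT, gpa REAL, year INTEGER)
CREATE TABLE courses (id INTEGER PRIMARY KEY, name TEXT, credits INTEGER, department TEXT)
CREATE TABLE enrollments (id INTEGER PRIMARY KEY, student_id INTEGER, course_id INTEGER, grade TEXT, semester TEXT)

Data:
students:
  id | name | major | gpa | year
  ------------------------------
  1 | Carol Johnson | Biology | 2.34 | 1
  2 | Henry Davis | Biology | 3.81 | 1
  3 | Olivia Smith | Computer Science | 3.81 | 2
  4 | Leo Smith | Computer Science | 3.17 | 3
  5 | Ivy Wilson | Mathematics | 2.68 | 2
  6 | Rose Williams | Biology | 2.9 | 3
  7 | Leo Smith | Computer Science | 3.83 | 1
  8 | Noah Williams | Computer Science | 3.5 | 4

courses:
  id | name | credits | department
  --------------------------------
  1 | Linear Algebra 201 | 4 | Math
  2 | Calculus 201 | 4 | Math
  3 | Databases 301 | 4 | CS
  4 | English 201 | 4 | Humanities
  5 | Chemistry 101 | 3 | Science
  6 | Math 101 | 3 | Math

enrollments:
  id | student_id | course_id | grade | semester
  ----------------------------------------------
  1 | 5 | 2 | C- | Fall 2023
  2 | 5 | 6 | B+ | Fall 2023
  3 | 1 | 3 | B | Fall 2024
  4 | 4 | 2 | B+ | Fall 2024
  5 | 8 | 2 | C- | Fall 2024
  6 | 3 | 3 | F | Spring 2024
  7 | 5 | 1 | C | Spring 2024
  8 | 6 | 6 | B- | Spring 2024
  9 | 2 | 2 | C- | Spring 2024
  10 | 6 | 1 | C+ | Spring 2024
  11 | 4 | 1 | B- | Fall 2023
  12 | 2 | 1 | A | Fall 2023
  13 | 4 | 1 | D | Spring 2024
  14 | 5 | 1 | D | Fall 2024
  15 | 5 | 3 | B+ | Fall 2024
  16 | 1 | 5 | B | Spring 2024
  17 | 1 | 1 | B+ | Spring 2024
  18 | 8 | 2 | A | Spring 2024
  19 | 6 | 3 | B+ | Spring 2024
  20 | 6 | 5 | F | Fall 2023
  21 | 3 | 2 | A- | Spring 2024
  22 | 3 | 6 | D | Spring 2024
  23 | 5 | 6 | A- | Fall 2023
SELECT MAX(year) FROM students

Execution result:
4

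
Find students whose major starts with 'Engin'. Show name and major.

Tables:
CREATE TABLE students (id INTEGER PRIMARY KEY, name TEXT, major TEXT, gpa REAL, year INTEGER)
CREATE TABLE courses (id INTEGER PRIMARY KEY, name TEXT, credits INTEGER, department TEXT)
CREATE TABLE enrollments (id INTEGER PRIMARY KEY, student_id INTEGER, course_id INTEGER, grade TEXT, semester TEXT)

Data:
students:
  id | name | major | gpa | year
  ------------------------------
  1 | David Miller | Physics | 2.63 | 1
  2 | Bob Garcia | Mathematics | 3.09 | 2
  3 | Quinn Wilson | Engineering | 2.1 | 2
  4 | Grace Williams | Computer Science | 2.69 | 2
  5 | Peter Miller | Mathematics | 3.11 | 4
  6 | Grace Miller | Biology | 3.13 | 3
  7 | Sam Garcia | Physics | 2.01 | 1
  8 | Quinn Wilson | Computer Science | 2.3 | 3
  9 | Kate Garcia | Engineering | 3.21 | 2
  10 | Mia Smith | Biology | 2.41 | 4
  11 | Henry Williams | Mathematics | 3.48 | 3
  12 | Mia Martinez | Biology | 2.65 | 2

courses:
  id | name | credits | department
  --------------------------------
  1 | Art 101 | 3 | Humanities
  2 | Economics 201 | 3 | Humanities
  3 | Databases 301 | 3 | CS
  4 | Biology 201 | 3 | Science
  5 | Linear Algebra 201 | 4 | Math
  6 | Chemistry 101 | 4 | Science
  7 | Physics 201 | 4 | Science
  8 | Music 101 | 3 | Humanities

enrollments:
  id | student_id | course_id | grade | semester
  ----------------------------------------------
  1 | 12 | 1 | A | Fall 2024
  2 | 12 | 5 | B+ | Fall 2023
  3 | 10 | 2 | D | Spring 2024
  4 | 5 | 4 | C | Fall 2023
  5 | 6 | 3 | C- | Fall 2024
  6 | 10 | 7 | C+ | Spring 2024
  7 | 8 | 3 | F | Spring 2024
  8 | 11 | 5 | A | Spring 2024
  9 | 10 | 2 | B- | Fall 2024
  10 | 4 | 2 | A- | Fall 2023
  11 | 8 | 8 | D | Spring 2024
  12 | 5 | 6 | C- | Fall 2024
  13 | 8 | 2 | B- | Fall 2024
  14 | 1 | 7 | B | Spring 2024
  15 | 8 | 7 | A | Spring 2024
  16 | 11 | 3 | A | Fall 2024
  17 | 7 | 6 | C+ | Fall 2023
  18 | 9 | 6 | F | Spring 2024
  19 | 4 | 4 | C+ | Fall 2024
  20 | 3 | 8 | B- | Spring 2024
SELECT name, major FROM students WHERE major LIKE 'Engin%'

Execution result:
name | major
Quinn Wilson | Engineering
Kate Garcia | Engineering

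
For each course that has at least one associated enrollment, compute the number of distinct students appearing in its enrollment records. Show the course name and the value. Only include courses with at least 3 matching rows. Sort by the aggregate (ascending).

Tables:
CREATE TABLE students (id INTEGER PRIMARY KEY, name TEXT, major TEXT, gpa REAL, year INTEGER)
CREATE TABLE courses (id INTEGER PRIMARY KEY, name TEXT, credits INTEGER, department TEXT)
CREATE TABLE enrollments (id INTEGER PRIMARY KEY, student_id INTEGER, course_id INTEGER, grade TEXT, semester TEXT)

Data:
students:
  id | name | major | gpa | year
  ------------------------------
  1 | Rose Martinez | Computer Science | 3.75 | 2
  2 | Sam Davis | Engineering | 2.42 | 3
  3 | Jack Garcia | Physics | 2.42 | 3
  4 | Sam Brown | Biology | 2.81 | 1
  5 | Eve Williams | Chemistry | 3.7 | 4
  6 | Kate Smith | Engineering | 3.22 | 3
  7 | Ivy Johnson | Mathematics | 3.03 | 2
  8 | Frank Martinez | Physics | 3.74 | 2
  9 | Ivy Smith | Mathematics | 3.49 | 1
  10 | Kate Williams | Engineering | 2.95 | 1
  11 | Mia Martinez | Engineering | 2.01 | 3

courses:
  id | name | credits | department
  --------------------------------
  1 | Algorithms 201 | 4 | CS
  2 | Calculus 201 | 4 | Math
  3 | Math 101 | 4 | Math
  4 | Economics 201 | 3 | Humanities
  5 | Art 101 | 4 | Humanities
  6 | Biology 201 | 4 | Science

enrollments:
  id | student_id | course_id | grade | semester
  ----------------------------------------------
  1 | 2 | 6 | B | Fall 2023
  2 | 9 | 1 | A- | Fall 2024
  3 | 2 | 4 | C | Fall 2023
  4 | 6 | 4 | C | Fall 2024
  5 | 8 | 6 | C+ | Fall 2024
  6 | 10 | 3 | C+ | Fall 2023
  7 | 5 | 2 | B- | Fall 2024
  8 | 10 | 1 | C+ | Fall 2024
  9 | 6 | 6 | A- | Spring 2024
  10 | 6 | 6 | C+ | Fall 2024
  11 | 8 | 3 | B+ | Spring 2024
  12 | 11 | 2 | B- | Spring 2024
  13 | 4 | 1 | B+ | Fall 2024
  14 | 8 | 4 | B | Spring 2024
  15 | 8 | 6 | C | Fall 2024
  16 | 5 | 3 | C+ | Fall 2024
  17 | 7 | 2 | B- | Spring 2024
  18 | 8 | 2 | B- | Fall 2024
SELECT p.name, COUNT(DISTINCT c.student_id) AS distinct_student_count FROM enrollments c JOIN courses p ON c.course_id = p.id GROUP BY p.id, p.name HAVING COUNT(*) >= 3 ORDER BY distinct_student_count ASC

Execution result:
name | distinct_student_count
Algorithms 201 | 3
Math 101 | 3
Economics 201 | 3
Biology 201 | 3
Calculus 201 | 4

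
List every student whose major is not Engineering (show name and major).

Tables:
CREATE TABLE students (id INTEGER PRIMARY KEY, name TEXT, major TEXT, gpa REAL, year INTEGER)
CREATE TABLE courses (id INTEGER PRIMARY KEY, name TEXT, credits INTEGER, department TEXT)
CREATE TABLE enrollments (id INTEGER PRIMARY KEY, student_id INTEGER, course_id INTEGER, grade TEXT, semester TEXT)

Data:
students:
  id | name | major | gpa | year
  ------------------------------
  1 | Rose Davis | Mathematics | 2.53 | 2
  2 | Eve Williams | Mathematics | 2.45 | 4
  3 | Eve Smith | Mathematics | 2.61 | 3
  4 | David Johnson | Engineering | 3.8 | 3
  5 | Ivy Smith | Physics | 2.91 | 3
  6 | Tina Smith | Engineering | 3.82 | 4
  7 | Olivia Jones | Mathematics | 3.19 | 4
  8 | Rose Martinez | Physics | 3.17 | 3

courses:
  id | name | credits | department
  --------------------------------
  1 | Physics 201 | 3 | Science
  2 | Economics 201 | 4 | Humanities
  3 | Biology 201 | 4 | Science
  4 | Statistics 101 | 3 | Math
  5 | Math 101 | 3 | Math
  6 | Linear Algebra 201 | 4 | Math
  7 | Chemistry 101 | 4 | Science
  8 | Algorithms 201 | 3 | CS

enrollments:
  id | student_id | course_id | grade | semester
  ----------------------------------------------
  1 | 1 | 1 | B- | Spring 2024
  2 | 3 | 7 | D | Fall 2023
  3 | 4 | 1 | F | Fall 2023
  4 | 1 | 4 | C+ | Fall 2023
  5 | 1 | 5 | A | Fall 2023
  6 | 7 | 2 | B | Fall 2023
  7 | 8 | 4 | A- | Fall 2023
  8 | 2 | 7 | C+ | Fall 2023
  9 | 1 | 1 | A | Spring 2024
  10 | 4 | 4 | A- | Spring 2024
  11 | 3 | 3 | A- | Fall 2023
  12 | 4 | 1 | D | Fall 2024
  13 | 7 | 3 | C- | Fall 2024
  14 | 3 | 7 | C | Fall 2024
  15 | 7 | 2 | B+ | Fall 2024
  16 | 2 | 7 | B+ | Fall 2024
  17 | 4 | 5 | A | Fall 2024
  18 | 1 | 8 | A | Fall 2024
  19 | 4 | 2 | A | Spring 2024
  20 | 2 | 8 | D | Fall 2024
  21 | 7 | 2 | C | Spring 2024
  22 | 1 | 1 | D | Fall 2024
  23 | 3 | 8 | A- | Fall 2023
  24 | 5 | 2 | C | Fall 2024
SELECT name, major FROM students WHERE major <> 'Engineering'

Execution result:
name | major
Rose Davis | Mathematics
Eve Williams | Mathematics
Eve Smith | Mathematics
Ivy Smith | Physics
Olivia Jones | Mathematics
Rose Martinez | Physics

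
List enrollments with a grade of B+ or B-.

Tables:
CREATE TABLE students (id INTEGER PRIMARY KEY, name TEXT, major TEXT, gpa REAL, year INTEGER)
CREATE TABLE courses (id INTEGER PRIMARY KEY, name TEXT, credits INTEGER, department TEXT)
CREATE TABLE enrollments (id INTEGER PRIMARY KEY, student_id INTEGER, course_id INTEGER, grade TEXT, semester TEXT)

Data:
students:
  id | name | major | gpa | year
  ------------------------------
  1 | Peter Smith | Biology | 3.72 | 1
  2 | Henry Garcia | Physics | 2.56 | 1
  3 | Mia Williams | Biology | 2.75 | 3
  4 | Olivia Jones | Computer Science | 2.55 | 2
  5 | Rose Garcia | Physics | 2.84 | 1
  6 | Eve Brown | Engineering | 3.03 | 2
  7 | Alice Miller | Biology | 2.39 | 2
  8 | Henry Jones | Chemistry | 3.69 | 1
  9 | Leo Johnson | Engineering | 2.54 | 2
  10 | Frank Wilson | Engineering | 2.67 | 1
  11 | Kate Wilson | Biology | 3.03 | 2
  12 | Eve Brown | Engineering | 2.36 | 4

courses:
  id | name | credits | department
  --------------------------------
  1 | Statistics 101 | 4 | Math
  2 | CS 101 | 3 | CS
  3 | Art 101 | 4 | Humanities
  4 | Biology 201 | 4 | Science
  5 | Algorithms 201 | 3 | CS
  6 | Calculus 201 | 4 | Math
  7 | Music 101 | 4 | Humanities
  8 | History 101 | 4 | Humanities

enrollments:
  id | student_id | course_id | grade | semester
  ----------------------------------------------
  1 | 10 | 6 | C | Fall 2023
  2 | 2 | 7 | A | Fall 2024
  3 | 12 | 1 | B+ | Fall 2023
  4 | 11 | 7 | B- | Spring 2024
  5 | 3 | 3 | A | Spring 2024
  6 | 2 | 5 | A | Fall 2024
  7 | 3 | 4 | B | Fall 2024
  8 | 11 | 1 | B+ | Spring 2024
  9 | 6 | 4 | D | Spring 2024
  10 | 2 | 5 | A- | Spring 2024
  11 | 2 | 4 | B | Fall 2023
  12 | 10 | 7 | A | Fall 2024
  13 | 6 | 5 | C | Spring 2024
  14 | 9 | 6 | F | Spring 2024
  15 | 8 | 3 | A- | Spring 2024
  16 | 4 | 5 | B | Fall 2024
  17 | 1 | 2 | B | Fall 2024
SELECT id, grade FROM enrollments WHERE grade IN ('B+', 'B-')

Execution result:
id | grade
3 | B+
4 | B-
8 | B+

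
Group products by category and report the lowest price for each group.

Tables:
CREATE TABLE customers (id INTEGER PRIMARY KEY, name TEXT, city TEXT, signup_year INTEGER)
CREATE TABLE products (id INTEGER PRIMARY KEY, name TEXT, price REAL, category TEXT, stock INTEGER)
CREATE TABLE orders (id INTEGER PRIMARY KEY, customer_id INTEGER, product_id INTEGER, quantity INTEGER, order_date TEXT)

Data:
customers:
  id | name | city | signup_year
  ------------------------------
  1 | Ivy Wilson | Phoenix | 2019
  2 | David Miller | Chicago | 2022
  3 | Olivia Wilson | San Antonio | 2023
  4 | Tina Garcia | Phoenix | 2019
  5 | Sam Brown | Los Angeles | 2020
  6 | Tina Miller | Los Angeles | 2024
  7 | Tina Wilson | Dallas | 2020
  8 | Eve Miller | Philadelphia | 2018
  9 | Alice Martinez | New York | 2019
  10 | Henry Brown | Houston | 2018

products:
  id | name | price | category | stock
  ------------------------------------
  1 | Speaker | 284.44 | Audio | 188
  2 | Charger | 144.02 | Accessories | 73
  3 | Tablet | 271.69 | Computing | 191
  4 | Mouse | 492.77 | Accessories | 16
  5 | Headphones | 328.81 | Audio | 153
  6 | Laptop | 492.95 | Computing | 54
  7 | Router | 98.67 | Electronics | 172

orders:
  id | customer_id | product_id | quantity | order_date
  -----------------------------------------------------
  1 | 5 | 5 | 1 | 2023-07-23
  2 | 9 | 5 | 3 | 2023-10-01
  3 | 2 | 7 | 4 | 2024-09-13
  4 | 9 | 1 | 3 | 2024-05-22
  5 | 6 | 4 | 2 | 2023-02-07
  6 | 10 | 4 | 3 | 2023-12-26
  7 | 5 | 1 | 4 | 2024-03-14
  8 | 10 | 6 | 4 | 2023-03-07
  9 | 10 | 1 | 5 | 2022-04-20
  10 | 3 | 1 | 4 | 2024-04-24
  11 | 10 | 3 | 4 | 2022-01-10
SELECT category, MIN(price) AS min_price FROM products GROUP BY category

Execution result:
category | min_price
Accessories | 144.02
Audio | 284.44
Computing | 271.69
Electronics | 98.67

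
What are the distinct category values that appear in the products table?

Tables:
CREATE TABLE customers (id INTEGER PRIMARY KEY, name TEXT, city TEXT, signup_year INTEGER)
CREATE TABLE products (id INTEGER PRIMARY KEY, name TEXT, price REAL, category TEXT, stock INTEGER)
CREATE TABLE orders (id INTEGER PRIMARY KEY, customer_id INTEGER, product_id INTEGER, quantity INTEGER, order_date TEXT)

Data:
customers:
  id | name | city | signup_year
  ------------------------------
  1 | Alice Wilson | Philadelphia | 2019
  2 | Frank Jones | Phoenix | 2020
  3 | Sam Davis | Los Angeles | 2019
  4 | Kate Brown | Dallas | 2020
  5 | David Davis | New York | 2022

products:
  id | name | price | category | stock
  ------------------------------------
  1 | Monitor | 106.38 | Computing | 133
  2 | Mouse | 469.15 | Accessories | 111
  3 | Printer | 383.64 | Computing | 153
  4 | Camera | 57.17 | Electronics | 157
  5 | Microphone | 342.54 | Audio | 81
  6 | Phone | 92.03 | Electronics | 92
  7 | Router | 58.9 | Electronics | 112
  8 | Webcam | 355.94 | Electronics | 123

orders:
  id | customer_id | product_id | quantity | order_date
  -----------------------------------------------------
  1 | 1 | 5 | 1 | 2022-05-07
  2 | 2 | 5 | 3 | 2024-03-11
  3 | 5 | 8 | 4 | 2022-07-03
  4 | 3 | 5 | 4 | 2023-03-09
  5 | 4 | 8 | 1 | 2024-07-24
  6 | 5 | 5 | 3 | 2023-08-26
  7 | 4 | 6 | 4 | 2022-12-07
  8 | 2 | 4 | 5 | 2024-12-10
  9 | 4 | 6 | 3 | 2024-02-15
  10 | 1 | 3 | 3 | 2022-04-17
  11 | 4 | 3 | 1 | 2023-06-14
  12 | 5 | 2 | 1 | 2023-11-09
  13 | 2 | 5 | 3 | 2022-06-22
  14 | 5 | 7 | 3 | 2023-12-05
SELECT DISTINCT category FROM products

Execution result:
category
Computing
Accessories
Electronics
Audio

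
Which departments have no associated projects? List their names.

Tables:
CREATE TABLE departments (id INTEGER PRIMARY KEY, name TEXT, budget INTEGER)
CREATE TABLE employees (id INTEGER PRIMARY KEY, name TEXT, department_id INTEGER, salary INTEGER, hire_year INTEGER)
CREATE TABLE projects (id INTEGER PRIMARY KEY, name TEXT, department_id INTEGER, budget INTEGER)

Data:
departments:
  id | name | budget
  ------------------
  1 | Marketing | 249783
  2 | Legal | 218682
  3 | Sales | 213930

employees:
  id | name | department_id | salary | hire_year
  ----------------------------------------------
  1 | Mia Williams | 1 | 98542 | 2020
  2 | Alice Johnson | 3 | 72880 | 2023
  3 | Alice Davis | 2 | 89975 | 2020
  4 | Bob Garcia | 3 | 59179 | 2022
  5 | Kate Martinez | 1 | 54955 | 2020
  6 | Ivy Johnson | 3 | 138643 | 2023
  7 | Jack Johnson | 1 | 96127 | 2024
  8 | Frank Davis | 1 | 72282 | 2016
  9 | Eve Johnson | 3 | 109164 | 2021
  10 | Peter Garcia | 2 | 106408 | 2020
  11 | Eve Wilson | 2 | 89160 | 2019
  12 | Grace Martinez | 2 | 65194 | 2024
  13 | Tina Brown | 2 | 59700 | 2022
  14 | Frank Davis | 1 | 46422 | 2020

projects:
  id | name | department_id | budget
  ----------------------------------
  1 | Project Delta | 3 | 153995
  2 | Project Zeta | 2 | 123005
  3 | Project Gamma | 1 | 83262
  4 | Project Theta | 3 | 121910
SELECT p.name FROM departments p LEFT JOIN projects c ON c.department_id = p.id WHERE c.id IS NULL

Execution result:
(no rows)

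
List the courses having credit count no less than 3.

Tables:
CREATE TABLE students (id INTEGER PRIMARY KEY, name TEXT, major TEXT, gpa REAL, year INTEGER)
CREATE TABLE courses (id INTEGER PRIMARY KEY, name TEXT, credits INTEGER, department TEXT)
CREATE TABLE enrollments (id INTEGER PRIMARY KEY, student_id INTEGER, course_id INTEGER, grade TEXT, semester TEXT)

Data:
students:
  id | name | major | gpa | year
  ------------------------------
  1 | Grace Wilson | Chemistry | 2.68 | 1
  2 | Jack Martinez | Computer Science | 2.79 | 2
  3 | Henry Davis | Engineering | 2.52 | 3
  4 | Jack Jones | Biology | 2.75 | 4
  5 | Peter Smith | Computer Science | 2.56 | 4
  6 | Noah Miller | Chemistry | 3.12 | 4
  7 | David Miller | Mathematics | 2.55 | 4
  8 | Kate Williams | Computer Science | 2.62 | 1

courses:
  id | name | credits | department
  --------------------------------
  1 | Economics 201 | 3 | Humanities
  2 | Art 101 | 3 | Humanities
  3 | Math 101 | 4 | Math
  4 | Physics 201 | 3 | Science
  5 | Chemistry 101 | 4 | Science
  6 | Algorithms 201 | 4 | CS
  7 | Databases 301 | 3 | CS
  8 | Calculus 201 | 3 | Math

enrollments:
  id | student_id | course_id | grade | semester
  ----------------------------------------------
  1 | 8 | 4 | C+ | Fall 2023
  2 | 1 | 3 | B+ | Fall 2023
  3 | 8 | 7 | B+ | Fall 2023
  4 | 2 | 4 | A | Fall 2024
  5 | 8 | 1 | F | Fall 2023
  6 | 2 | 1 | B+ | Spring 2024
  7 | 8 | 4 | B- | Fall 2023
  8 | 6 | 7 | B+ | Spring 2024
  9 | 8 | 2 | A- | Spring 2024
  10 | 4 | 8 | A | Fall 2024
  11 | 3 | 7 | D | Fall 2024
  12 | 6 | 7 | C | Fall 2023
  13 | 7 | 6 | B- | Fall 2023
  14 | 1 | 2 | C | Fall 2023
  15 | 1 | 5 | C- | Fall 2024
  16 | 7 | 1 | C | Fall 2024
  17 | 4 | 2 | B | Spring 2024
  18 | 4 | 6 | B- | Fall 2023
SELECT name, credits FROM courses WHERE credits >= 3

Execution result:
name | credits
Economics 201 | 3
Art 101 | 3
Math 101 | 4
Physics 201 | 3
Chemistry 101 | 4
Algorithms 201 | 4
Databases 301 | 3
Calculus 201 | 3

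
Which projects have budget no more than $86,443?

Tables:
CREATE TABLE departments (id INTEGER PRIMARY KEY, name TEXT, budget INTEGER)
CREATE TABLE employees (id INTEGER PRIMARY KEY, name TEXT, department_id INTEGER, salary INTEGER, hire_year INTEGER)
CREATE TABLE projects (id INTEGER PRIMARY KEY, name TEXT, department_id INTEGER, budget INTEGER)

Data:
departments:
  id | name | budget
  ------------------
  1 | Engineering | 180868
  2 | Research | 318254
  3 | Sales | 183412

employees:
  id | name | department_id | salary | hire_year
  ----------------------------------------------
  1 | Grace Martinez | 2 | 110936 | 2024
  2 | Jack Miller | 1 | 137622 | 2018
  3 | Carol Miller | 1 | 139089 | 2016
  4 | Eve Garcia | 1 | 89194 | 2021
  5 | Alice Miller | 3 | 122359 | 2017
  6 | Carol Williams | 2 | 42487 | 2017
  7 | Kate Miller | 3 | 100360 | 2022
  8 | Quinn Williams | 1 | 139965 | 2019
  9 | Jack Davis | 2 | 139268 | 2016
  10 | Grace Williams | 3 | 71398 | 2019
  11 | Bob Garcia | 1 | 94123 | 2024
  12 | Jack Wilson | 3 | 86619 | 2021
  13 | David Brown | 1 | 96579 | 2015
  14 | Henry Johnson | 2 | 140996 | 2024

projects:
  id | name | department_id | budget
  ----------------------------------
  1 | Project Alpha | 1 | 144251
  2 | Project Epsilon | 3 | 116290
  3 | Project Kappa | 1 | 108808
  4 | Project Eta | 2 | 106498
SELECT name, budget FROM projects WHERE budget <= 86443

Execution result:
(no rows)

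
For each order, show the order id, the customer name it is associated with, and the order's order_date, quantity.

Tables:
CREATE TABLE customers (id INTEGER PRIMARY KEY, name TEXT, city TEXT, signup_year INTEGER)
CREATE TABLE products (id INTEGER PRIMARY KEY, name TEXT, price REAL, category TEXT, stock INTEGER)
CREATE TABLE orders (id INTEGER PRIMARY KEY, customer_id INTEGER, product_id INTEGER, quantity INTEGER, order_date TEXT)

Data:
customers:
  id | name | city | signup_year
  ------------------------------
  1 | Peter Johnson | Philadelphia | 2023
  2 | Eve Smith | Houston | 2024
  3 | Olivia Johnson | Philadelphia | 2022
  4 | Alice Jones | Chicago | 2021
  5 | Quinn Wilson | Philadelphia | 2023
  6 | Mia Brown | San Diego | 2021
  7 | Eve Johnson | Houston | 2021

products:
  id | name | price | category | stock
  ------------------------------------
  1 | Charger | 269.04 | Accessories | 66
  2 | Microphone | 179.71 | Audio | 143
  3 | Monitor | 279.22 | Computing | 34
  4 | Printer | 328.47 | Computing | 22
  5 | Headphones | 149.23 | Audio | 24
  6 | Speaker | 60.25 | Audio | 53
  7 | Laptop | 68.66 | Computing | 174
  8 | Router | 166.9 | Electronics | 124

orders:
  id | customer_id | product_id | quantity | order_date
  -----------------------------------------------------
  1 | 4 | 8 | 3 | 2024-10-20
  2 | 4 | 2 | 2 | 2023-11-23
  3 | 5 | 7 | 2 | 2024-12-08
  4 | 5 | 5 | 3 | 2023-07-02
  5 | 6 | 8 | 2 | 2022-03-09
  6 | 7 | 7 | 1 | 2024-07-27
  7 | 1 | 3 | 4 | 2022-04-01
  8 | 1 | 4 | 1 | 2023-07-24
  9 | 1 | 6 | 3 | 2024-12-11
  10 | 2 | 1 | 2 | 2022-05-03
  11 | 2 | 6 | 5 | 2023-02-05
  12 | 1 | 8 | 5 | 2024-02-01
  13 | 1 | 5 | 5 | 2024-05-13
SELECT c.id, p.name AS customer, c.order_date, c.quantity FROM orders c JOIN customers p ON c.customer_id = p.id

Execution result:
id | customer | order_date | quantity
1 | Alice Jones | 2024-10-20 | 3
2 | Alice Jones | 2023-11-23 | 2
3 | Quinn Wilson | 2024-12-08 | 2
4 | Quinn Wilson | 2023-07-02 | 3
5 | Mia Brown | 2022-03-09 | 2
6 | Eve Johnson | 2024-07-27 | 1
7 | Peter Johnson | 2022-04-01 | 4
8 | Peter Johnson | 2023-07-24 | 1
9 | Peter Johnson | 2024-12-11 | 3
10 | Eve Smith | 2022-05-03 | 2
11 | Eve Smith | 2023-02-05 | 5
12 | Peter Johnson | 2024-02-01 | 5
13 | Peter Johnson | 2024-05-13 | 5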